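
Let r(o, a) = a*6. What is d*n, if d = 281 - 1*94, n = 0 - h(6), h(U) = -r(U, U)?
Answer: 6732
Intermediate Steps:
r(o, a) = 6*a
h(U) = -6*U
n = 36 (n = 0 - (-6)*6 = 0 - 1*(-36) = 0 + 36 = 36)
d = 187 (d = 281 - 94 = 187)
d*n = 187*36 = 6732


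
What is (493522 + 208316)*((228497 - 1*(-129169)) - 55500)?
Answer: 212071581108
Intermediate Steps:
(493522 + 208316)*((228497 - 1*(-129169)) - 55500) = 701838*((228497 + 129169) - 55500) = 701838*(357666 - 55500) = 701838*302166 = 212071581108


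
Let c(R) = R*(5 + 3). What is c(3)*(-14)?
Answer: -336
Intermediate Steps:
c(R) = 8*R (c(R) = R*8 = 8*R)
c(3)*(-14) = (8*3)*(-14) = 24*(-14) = -336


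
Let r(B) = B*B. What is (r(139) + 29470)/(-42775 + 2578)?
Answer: -48791/40197 ≈ -1.2138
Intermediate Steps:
r(B) = B²
(r(139) + 29470)/(-42775 + 2578) = (139² + 29470)/(-42775 + 2578) = (19321 + 29470)/(-40197) = 48791*(-1/40197) = -48791/40197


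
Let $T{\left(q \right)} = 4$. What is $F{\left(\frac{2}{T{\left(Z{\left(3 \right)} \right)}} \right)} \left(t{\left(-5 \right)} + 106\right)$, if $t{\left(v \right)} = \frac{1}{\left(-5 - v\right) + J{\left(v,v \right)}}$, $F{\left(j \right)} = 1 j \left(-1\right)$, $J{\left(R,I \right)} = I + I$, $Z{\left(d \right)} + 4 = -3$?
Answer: $- \frac{1059}{20} \approx -52.95$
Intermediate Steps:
$Z{\left(d \right)} = -7$ ($Z{\left(d \right)} = -4 - 3 = -7$)
$J{\left(R,I \right)} = 2 I$
$F{\left(j \right)} = - j$ ($F{\left(j \right)} = j \left(-1\right) = - j$)
$t{\left(v \right)} = \frac{1}{-5 + v}$ ($t{\left(v \right)} = \frac{1}{\left(-5 - v\right) + 2 v} = \frac{1}{-5 + v}$)
$F{\left(\frac{2}{T{\left(Z{\left(3 \right)} \right)}} \right)} \left(t{\left(-5 \right)} + 106\right) = - \frac{2}{4} \left(\frac{1}{-5 - 5} + 106\right) = - \frac{2}{4} \left(\frac{1}{-10} + 106\right) = \left(-1\right) \frac{1}{2} \left(- \frac{1}{10} + 106\right) = \left(- \frac{1}{2}\right) \frac{1059}{10} = - \frac{1059}{20}$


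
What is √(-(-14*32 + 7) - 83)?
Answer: √358 ≈ 18.921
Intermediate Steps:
√(-(-14*32 + 7) - 83) = √(-(-448 + 7) - 83) = √(-1*(-441) - 83) = √(441 - 83) = √358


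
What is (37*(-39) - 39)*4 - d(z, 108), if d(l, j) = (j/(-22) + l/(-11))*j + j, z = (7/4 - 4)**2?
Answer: -240069/44 ≈ -5456.1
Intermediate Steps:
z = 81/16 (z = (7*(1/4) - 4)**2 = (7/4 - 4)**2 = (-9/4)**2 = 81/16 ≈ 5.0625)
d(l, j) = j + j*(-l/11 - j/22) (d(l, j) = (j*(-1/22) + l*(-1/11))*j + j = (-j/22 - l/11)*j + j = (-l/11 - j/22)*j + j = j*(-l/11 - j/22) + j = j + j*(-l/11 - j/22))
(37*(-39) - 39)*4 - d(z, 108) = (37*(-39) - 39)*4 - 108*(22 - 1*108 - 2*81/16)/22 = (-1443 - 39)*4 - 108*(22 - 108 - 81/8)/22 = -1482*4 - 108*(-769)/(22*8) = -5928 - 1*(-20763/44) = -5928 + 20763/44 = -240069/44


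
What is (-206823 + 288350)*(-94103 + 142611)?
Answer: 3954711716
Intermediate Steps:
(-206823 + 288350)*(-94103 + 142611) = 81527*48508 = 3954711716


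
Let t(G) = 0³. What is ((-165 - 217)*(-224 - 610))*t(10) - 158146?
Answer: -158146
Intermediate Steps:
t(G) = 0
((-165 - 217)*(-224 - 610))*t(10) - 158146 = ((-165 - 217)*(-224 - 610))*0 - 158146 = -382*(-834)*0 - 158146 = 318588*0 - 158146 = 0 - 158146 = -158146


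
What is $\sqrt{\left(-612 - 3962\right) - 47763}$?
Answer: $i \sqrt{52337} \approx 228.77 i$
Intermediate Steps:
$\sqrt{\left(-612 - 3962\right) - 47763} = \sqrt{-4574 - 47763} = \sqrt{-52337} = i \sqrt{52337}$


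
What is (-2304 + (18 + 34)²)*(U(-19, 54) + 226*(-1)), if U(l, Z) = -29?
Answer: -102000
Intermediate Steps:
(-2304 + (18 + 34)²)*(U(-19, 54) + 226*(-1)) = (-2304 + (18 + 34)²)*(-29 + 226*(-1)) = (-2304 + 52²)*(-29 - 226) = (-2304 + 2704)*(-255) = 400*(-255) = -102000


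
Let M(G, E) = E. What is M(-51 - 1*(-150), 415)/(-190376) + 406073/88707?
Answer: 77269740043/16887683832 ≈ 4.5755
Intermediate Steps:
M(-51 - 1*(-150), 415)/(-190376) + 406073/88707 = 415/(-190376) + 406073/88707 = 415*(-1/190376) + 406073*(1/88707) = -415/190376 + 406073/88707 = 77269740043/16887683832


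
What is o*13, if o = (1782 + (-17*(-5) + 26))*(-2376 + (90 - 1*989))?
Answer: -80594475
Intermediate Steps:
o = -6199575 (o = (1782 + (85 + 26))*(-2376 + (90 - 989)) = (1782 + 111)*(-2376 - 899) = 1893*(-3275) = -6199575)
o*13 = -6199575*13 = -80594475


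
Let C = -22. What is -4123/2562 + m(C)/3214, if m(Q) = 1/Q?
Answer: -20823689/12939564 ≈ -1.6093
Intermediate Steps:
-4123/2562 + m(C)/3214 = -4123/2562 + 1/(-22*3214) = -4123*1/2562 - 1/22*1/3214 = -589/366 - 1/70708 = -20823689/12939564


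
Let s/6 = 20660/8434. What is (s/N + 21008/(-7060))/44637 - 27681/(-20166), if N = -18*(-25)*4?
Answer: 919610773344473/669981903045471 ≈ 1.3726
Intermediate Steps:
N = 1800 (N = 450*4 = 1800)
s = 61980/4217 (s = 6*(20660/8434) = 6*(20660*(1/8434)) = 6*(10330/4217) = 61980/4217 ≈ 14.698)
(s/N + 21008/(-7060))/44637 - 27681/(-20166) = ((61980/4217)/1800 + 21008/(-7060))/44637 - 27681/(-20166) = ((61980/4217)*(1/1800) + 21008*(-1/7060))*(1/44637) - 27681*(-1/20166) = (1033/126510 - 5252/1765)*(1/44637) + 9227/6722 = -26504291/8931606*1/44637 + 9227/6722 = -26504291/398680097022 + 9227/6722 = 919610773344473/669981903045471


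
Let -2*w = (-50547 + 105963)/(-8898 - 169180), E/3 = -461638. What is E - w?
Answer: -123311371500/89039 ≈ -1.3849e+6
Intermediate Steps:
E = -1384914 (E = 3*(-461638) = -1384914)
w = 13854/89039 (w = -(-50547 + 105963)/(2*(-8898 - 169180)) = -27708/(-178078) = -27708*(-1)/178078 = -½*(-27708/89039) = 13854/89039 ≈ 0.15559)
E - w = -1384914 - 1*13854/89039 = -1384914 - 13854/89039 = -123311371500/89039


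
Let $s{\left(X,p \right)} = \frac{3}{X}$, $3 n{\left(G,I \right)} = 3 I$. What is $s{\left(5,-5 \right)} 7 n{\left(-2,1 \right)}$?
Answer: $\frac{21}{5} \approx 4.2$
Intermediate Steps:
$n{\left(G,I \right)} = I$ ($n{\left(G,I \right)} = \frac{3 I}{3} = I$)
$s{\left(5,-5 \right)} 7 n{\left(-2,1 \right)} = \frac{3}{5} \cdot 7 \cdot 1 = \frac{21}{5} \cdot 1 = \frac{21}{5}$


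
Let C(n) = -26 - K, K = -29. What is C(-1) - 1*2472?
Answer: -2469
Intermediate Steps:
C(n) = 3 (C(n) = -26 - 1*(-29) = -26 + 29 = 3)
C(-1) - 1*2472 = 3 - 1*2472 = 3 - 2472 = -2469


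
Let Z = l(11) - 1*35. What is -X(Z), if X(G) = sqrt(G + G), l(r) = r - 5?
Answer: -I*sqrt(58) ≈ -7.6158*I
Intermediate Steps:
l(r) = -5 + r
Z = -29 (Z = (-5 + 11) - 1*35 = 6 - 35 = -29)
X(G) = sqrt(2)*sqrt(G) (X(G) = sqrt(2*G) = sqrt(2)*sqrt(G))
-X(Z) = -sqrt(2)*sqrt(-29) = -sqrt(2)*I*sqrt(29) = -I*sqrt(58)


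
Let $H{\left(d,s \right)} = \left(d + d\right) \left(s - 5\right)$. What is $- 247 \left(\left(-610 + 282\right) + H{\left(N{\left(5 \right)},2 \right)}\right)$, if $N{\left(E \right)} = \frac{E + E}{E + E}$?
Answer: $82498$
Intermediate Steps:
$N{\left(E \right)} = 1$ ($N{\left(E \right)} = \frac{2 E}{2 E} = 2 E \frac{1}{2 E} = 1$)
$H{\left(d,s \right)} = 2 d \left(-5 + s\right)$
$- 247 \left(\left(-610 + 282\right) + H{\left(N{\left(5 \right)},2 \right)}\right) = - 247 \left(\left(-610 + 282\right) + 2 \cdot 1 \left(-5 + 2\right)\right) = - 247 \left(-328 + 2 \cdot 1 \left(-3\right)\right) = - 247 \left(-328 - 6\right) = \left(-247\right) \left(-334\right) = 82498$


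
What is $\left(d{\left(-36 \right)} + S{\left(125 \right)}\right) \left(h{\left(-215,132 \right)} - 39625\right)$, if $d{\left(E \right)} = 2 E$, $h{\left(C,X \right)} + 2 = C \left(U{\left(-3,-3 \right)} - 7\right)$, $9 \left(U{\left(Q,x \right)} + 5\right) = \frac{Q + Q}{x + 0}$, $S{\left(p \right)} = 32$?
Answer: $\frac{13354120}{9} \approx 1.4838 \cdot 10^{6}$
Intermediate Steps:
$U{\left(Q,x \right)} = -5 + \frac{2 Q}{9 x}$ ($U{\left(Q,x \right)} = -5 + \frac{\left(Q + Q\right) \frac{1}{x + 0}}{9} = -5 + \frac{2 Q \frac{1}{x}}{9} = -5 + \frac{2 Q}{9 x}$)
$h{\left(C,X \right)} = -2 - \frac{106 C}{9}$ ($h{\left(C,X \right)} = -2 + C \left(\left(-5 + \frac{2}{9} \left(-3\right) \frac{1}{-3}\right) - 7\right) = -2 + C \left(\left(-5 + \frac{2}{9} \left(-3\right) \left(- \frac{1}{3}\right)\right) - 7\right) = -2 + C \left(\left(-5 + \frac{2}{9}\right) - 7\right) = -2 + C \left(- \frac{43}{9} - 7\right) = -2 + C \left(- \frac{106}{9}\right) = -2 - \frac{106 C}{9}$)
$\left(d{\left(-36 \right)} + S{\left(125 \right)}\right) \left(h{\left(-215,132 \right)} - 39625\right) = \left(2 \left(-36\right) + 32\right) \left(\left(-2 - - \frac{22790}{9}\right) - 39625\right) = \left(-72 + 32\right) \left(\left(-2 + \frac{22790}{9}\right) - 39625\right) = - 40 \left(\frac{22772}{9} - 39625\right) = \left(-40\right) \left(- \frac{333853}{9}\right) = \frac{13354120}{9}$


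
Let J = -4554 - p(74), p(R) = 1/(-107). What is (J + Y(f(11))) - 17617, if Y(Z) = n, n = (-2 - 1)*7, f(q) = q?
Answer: -2374543/107 ≈ -22192.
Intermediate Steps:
p(R) = -1/107
n = -21 (n = -3*7 = -21)
Y(Z) = -21
J = -487277/107 (J = -4554 - 1*(-1/107) = -4554 + 1/107 = -487277/107 ≈ -4554.0)
(J + Y(f(11))) - 17617 = (-487277/107 - 21) - 17617 = -489524/107 - 17617 = -2374543/107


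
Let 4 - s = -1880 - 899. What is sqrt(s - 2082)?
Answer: sqrt(701) ≈ 26.476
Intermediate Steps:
s = 2783 (s = 4 - (-1880 - 899) = 4 - 1*(-2779) = 4 + 2779 = 2783)
sqrt(s - 2082) = sqrt(2783 - 2082) = sqrt(701)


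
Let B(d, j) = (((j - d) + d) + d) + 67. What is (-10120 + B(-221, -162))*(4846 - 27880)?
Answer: 240382824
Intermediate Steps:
B(d, j) = 67 + d + j (B(d, j) = (j + d) + 67 = (d + j) + 67 = 67 + d + j)
(-10120 + B(-221, -162))*(4846 - 27880) = (-10120 + (67 - 221 - 162))*(4846 - 27880) = (-10120 - 316)*(-23034) = -10436*(-23034) = 240382824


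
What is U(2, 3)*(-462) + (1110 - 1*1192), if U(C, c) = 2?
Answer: -1006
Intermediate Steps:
U(2, 3)*(-462) + (1110 - 1*1192) = 2*(-462) + (1110 - 1*1192) = -924 + (1110 - 1192) = -924 - 82 = -1006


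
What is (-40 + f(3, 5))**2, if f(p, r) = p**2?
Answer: 961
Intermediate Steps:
(-40 + f(3, 5))**2 = (-40 + 3**2)**2 = (-40 + 9)**2 = (-31)**2 = 961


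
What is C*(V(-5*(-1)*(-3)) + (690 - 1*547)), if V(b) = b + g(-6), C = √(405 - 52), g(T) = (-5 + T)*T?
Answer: 194*√353 ≈ 3644.9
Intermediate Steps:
g(T) = T*(-5 + T)
C = √353 ≈ 18.788
V(b) = 66 + b (V(b) = b - 6*(-5 - 6) = b - 6*(-11) = b + 66 = 66 + b)
C*(V(-5*(-1)*(-3)) + (690 - 1*547)) = √353*((66 - 5*(-1)*(-3)) + (690 - 1*547)) = √353*((66 + 5*(-3)) + (690 - 547)) = √353*((66 - 15) + 143) = √353*(51 + 143) = √353*194 = 194*√353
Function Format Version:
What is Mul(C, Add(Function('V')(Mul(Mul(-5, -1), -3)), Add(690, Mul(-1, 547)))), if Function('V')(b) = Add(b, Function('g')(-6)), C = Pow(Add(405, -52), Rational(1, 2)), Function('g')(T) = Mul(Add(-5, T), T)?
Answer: Mul(194, Pow(353, Rational(1, 2))) ≈ 3644.9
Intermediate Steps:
Function('g')(T) = Mul(T, Add(-5, T))
C = Pow(353, Rational(1, 2)) ≈ 18.788
Function('V')(b) = Add(66, b) (Function('V')(b) = Add(b, Mul(-6, Add(-5, -6))) = Add(b, Mul(-6, -11)) = Add(b, 66) = Add(66, b))
Mul(C, Add(Function('V')(Mul(Mul(-5, -1), -3)), Add(690, Mul(-1, 547)))) = Mul(Pow(353, Rational(1, 2)), Add(Add(66, Mul(Mul(-5, -1), -3)), Add(690, Mul(-1, 547)))) = Mul(Pow(353, Rational(1, 2)), Add(Add(66, Mul(5, -3)), Add(690, -547))) = Mul(Pow(353, Rational(1, 2)), Add(Add(66, -15), 143)) = Mul(Pow(353, Rational(1, 2)), Add(51, 143)) = Mul(Pow(353, Rational(1, 2)), 194) = Mul(194, Pow(353, Rational(1, 2)))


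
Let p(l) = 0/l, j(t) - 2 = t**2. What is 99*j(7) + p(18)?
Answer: 5049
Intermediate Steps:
j(t) = 2 + t**2
p(l) = 0
99*j(7) + p(18) = 99*(2 + 7**2) + 0 = 99*(2 + 49) + 0 = 99*51 + 0 = 5049 + 0 = 5049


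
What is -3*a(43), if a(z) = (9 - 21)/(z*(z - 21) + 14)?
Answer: 3/80 ≈ 0.037500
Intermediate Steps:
a(z) = -12/(14 + z*(-21 + z)) (a(z) = -12/(z*(-21 + z) + 14) = -12/(14 + z*(-21 + z)))
-3*a(43) = -(-36)/(14 + 43² - 21*43) = -(-36)/(14 + 1849 - 903) = -(-36)/960 = -3*(-1/80) = 3/80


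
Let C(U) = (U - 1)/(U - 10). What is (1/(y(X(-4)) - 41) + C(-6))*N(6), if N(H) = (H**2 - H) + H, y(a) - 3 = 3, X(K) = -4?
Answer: 2061/140 ≈ 14.721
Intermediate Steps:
y(a) = 6 (y(a) = 3 + 3 = 6)
N(H) = H**2
C(U) = (-1 + U)/(-10 + U)
(1/(y(X(-4)) - 41) + C(-6))*N(6) = (1/(6 - 41) + (-1 - 6)/(-10 - 6))*6**2 = (1/(-35) - 7/(-16))*36 = (-1/35 - 1/16*(-7))*36 = (-1/35 + 7/16)*36 = (229/560)*36 = 2061/140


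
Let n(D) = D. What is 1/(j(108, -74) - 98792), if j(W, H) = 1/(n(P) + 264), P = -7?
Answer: -257/25389543 ≈ -1.0122e-5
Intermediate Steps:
j(W, H) = 1/257 (j(W, H) = 1/(-7 + 264) = 1/257)
1/(j(108, -74) - 98792) = 1/(1/257 - 98792) = 1/(-25389543/257) = -257/25389543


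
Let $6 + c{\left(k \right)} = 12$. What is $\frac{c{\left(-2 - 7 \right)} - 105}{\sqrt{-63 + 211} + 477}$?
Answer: $- \frac{4293}{20671} + \frac{18 \sqrt{37}}{20671} \approx -0.20239$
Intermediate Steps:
$c{\left(k \right)} = 6$ ($c{\left(k \right)} = -6 + 12 = 6$)
$\frac{c{\left(-2 - 7 \right)} - 105}{\sqrt{-63 + 211} + 477} = \frac{6 - 105}{\sqrt{-63 + 211} + 477} = \frac{6 - 105}{\sqrt{148} + 477} = \frac{6 - 105}{2 \sqrt{37} + 477} = - \frac{99}{477 + 2 \sqrt{37}}$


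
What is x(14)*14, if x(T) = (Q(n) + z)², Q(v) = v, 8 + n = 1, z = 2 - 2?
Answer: 686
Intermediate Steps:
z = 0
n = -7 (n = -8 + 1 = -7)
x(T) = 49 (x(T) = (-7 + 0)² = (-7)² = 49)
x(14)*14 = 49*14 = 686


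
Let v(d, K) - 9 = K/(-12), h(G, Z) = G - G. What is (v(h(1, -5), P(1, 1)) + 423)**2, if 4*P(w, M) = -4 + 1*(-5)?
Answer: 47817225/256 ≈ 1.8679e+5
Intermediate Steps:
P(w, M) = -9/4 (P(w, M) = (-4 + 1*(-5))/4 = (-4 - 5)/4 = (1/4)*(-9) = -9/4)
h(G, Z) = 0
v(d, K) = 9 - K/12 (v(d, K) = 9 + K/(-12) = 9 + K*(-1/12) = 9 - K/12)
(v(h(1, -5), P(1, 1)) + 423)**2 = ((9 - 1/12*(-9/4)) + 423)**2 = ((9 + 3/16) + 423)**2 = (147/16 + 423)**2 = (6915/16)**2 = 47817225/256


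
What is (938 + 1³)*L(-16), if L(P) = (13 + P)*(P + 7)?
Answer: 25353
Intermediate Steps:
L(P) = (7 + P)*(13 + P) (L(P) = (13 + P)*(7 + P) = (7 + P)*(13 + P))
(938 + 1³)*L(-16) = (938 + 1³)*(91 + (-16)² + 20*(-16)) = (938 + 1)*(91 + 256 - 320) = 939*27 = 25353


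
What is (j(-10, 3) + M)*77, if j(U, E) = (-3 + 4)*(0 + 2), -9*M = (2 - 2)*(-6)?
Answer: 154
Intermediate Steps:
M = 0 (M = -(2 - 2)*(-6)/9 = -0*(-6) = -1/9*0 = 0)
j(U, E) = 2 (j(U, E) = 1*2 = 2)
(j(-10, 3) + M)*77 = (2 + 0)*77 = 2*77 = 154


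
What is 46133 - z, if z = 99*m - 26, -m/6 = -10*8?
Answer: -1361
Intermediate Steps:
m = 480 (m = -(-60)*8 = -6*(-80) = 480)
z = 47494 (z = 99*480 - 26 = 47520 - 26 = 47494)
46133 - z = 46133 - 1*47494 = 46133 - 47494 = -1361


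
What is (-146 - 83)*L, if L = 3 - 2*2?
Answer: 229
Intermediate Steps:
L = -1 (L = 3 - 4 = -1)
(-146 - 83)*L = (-146 - 83)*(-1) = -229*(-1) = 229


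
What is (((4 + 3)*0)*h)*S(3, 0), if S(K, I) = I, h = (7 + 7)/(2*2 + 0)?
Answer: 0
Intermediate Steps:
h = 7/2 (h = 14/(4 + 0) = 14/4 = 14*(¼) = 7/2 ≈ 3.5000)
(((4 + 3)*0)*h)*S(3, 0) = (((4 + 3)*0)*(7/2))*0 = ((7*0)*(7/2))*0 = (0*(7/2))*0 = 0*0 = 0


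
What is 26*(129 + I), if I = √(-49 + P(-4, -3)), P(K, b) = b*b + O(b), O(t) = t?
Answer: 3354 + 26*I*√43 ≈ 3354.0 + 170.49*I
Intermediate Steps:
P(K, b) = b + b² (P(K, b) = b*b + b = b² + b = b + b²)
I = I*√43 (I = √(-49 - 3*(1 - 3)) = √(-49 - 3*(-2)) = √(-49 + 6) = √(-43) = I*√43 ≈ 6.5574*I)
26*(129 + I) = 26*(129 + I*√43) = 3354 + 26*I*√43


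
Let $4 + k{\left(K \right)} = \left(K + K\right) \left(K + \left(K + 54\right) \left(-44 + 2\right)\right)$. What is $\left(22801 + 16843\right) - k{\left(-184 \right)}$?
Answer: $1981216$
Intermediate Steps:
$k{\left(K \right)} = -4 + 2 K \left(-2268 - 41 K\right)$ ($k{\left(K \right)} = -4 + \left(K + K\right) \left(K + \left(K + 54\right) \left(-44 + 2\right)\right) = -4 + 2 K \left(K + \left(54 + K\right) \left(-42\right)\right) = -4 + 2 K \left(K - \left(2268 + 42 K\right)\right) = -4 + 2 K \left(-2268 - 41 K\right)$)
$\left(22801 + 16843\right) - k{\left(-184 \right)} = \left(22801 + 16843\right) - \left(-4 - -834624 - 82 \left(-184\right)^{2}\right) = 39644 - \left(-4 + 834624 - 2776192\right) = 39644 - -1941572 = 39644 + 1941572 = 1981216$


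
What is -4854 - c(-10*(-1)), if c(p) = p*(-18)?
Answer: -4674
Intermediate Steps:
c(p) = -18*p
-4854 - c(-10*(-1)) = -4854 - (-18)*(-10*(-1)) = -4854 - (-18)*10 = -4854 - 1*(-180) = -4854 + 180 = -4674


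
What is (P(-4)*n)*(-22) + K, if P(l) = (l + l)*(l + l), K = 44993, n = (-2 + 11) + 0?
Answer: 32321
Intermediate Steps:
n = 9 (n = 9 + 0 = 9)
P(l) = 4*l**2 (P(l) = (2*l)*(2*l) = 4*l**2)
(P(-4)*n)*(-22) + K = ((4*(-4)**2)*9)*(-22) + 44993 = ((4*16)*9)*(-22) + 44993 = (64*9)*(-22) + 44993 = 576*(-22) + 44993 = -12672 + 44993 = 32321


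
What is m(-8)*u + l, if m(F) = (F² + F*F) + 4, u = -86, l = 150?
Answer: -11202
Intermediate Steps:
m(F) = 4 + 2*F² (m(F) = (F² + F²) + 4 = 2*F² + 4 = 4 + 2*F²)
m(-8)*u + l = (4 + 2*(-8)²)*(-86) + 150 = (4 + 2*64)*(-86) + 150 = (4 + 128)*(-86) + 150 = 132*(-86) + 150 = -11352 + 150 = -11202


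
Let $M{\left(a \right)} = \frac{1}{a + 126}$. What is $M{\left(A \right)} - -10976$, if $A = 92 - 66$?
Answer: $\frac{1668353}{152} \approx 10976.0$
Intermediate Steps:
$A = 26$ ($A = 92 - 66 = 26$)
$M{\left(a \right)} = \frac{1}{126 + a}$
$M{\left(A \right)} - -10976 = \frac{1}{126 + 26} - -10976 = \frac{1}{152} + 10976 = \frac{1668353}{152}$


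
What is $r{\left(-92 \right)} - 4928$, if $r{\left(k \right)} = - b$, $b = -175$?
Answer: $-4753$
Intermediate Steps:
$r{\left(k \right)} = 175$ ($r{\left(k \right)} = \left(-1\right) \left(-175\right) = 175$)
$r{\left(-92 \right)} - 4928 = 175 - 4928 = -4753$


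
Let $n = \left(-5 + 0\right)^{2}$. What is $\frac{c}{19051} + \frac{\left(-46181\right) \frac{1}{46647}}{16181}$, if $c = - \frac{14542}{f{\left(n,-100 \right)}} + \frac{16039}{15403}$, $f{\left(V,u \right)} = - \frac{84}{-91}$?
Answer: $- \frac{5018006283144337}{6068191868218854} \approx -0.82694$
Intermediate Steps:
$n = 25$ ($n = \left(-5\right)^{2} = 25$)
$f{\left(V,u \right)} = \frac{12}{13}$ ($f{\left(V,u \right)} = \left(-84\right) \left(- \frac{1}{91}\right) = \frac{12}{13}$)
$c = - \frac{1455841535}{92418}$ ($c = - \frac{14542}{\frac{12}{13}} + \frac{16039}{15403} = \left(-14542\right) \frac{13}{12} + 16039 \cdot \frac{1}{15403} = - \frac{94523}{6} + \frac{16039}{15403} = - \frac{1455841535}{92418} \approx -15753.0$)
$\frac{c}{19051} + \frac{\left(-46181\right) \frac{1}{46647}}{16181} = - \frac{1455841535}{92418 \cdot 19051} + \frac{\left(-46181\right) \frac{1}{46647}}{16181} = \left(- \frac{1455841535}{92418}\right) \frac{1}{19051} + \left(-46181\right) \frac{1}{46647} \cdot \frac{1}{16181} = - \frac{1455841535}{1760655318} - \frac{46181}{754795107} = - \frac{5018006283144337}{6068191868218854}$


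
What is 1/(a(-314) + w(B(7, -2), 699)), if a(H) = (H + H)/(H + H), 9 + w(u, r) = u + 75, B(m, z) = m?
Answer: 1/74 ≈ 0.013514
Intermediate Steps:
w(u, r) = 66 + u (w(u, r) = -9 + (u + 75) = -9 + (75 + u) = 66 + u)
a(H) = 1 (a(H) = (2*H)/((2*H)) = (2*H)*(1/(2*H)) = 1)
1/(a(-314) + w(B(7, -2), 699)) = 1/(1 + (66 + 7)) = 1/(1 + 73) = 1/74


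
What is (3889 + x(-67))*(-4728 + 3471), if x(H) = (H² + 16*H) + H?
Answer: -9099423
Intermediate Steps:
x(H) = H² + 17*H
(3889 + x(-67))*(-4728 + 3471) = (3889 - 67*(17 - 67))*(-4728 + 3471) = (3889 - 67*(-50))*(-1257) = (3889 + 3350)*(-1257) = 7239*(-1257) = -9099423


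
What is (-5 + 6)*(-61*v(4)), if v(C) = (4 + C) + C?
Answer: -732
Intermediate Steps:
v(C) = 4 + 2*C
(-5 + 6)*(-61*v(4)) = (-5 + 6)*(-61*(4 + 2*4)) = 1*(-61*(4 + 8)) = 1*(-61*12) = 1*(-732) = -732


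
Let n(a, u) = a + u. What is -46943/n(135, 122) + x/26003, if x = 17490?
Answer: -1216163899/6682771 ≈ -181.98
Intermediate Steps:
-46943/n(135, 122) + x/26003 = -46943/(135 + 122) + 17490/26003 = -46943/257 + 17490*(1/26003) = -46943*1/257 + 17490/26003 = -46943/257 + 17490/26003 = -1216163899/6682771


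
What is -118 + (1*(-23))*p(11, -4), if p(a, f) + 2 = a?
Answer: -325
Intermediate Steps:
p(a, f) = -2 + a
-118 + (1*(-23))*p(11, -4) = -118 + (1*(-23))*(-2 + 11) = -118 - 23*9 = -118 - 207 = -325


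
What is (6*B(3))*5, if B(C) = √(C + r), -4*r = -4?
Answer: 60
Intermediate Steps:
r = 1 (r = -¼*(-4) = 1)
B(C) = √(1 + C) (B(C) = √(C + 1) = √(1 + C))
(6*B(3))*5 = (6*√(1 + 3))*5 = (6*√4)*5 = (6*2)*5 = 12*5 = 60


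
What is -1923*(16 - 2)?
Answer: -26922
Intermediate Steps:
-1923*(16 - 2) = -1923*14 = -26922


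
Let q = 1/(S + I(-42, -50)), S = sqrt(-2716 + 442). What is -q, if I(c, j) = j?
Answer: 25/2387 + I*sqrt(2274)/4774 ≈ 0.010473 + 0.0099888*I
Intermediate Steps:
S = I*sqrt(2274) (S = sqrt(-2274) = I*sqrt(2274) ≈ 47.686*I)
q = 1/(-50 + I*sqrt(2274)) (q = 1/(I*sqrt(2274) - 50) = 1/(-50 + I*sqrt(2274)) ≈ -0.010473 - 0.0099888*I)
-q = -(-25/2387 - I*sqrt(2274)/4774) = 25/2387 + I*sqrt(2274)/4774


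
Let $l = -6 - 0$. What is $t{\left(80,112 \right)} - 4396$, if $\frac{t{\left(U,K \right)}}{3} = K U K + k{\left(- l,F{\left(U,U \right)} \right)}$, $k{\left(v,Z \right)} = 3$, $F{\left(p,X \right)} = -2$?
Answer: $3006173$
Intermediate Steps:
$l = -6$ ($l = -6 + 0 = -6$)
$t{\left(U,K \right)} = 9 + 3 U K^{2}$ ($t{\left(U,K \right)} = 3 \left(K U K + 3\right) = 3 \left(U K^{2} + 3\right) = 3 \left(3 + U K^{2}\right) = 9 + 3 U K^{2}$)
$t{\left(80,112 \right)} - 4396 = \left(9 + 3 \cdot 80 \cdot 112^{2}\right) - 4396 = \left(9 + 3 \cdot 80 \cdot 12544\right) - 4396 = \left(9 + 3010560\right) - 4396 = 3010569 - 4396 = 3006173$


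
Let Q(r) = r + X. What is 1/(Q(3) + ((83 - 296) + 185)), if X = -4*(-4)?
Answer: -⅑ ≈ -0.11111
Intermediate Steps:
X = 16
Q(r) = 16 + r (Q(r) = r + 16 = 16 + r)
1/(Q(3) + ((83 - 296) + 185)) = 1/((16 + 3) + ((83 - 296) + 185)) = 1/(19 + (-213 + 185)) = 1/(19 - 28) = 1/(-9) = -⅑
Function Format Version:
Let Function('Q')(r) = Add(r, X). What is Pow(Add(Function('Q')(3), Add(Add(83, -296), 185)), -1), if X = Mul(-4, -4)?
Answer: Rational(-1, 9) ≈ -0.11111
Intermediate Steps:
X = 16
Function('Q')(r) = Add(16, r) (Function('Q')(r) = Add(r, 16) = Add(16, r))
Pow(Add(Function('Q')(3), Add(Add(83, -296), 185)), -1) = Pow(Add(Add(16, 3), Add(Add(83, -296), 185)), -1) = Pow(Add(19, Add(-213, 185)), -1) = Pow(Add(19, -28), -1) = Pow(-9, -1) = Rational(-1, 9)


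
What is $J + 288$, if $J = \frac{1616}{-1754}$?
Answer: $\frac{251768}{877} \approx 287.08$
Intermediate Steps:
$J = - \frac{808}{877}$ ($J = 1616 \left(- \frac{1}{1754}\right) = - \frac{808}{877} \approx -0.92132$)
$J + 288 = - \frac{808}{877} + 288 = \frac{251768}{877}$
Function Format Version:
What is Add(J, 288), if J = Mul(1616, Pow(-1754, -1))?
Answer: Rational(251768, 877) ≈ 287.08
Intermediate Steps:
J = Rational(-808, 877) (J = Mul(1616, Rational(-1, 1754)) = Rational(-808, 877) ≈ -0.92132)
Add(J, 288) = Add(Rational(-808, 877), 288) = Rational(251768, 877)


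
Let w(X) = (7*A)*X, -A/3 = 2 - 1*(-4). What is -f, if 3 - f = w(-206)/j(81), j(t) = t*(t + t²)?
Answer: -88225/29889 ≈ -2.9518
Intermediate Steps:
A = -18 (A = -3*(2 - 1*(-4)) = -3*(2 + 4) = -3*6 = -18)
w(X) = -126*X (w(X) = (7*(-18))*X = -126*X)
f = 88225/29889 (f = 3 - (-126*(-206))/(81²*(1 + 81)) = 3 - 25956/(6561*82) = 3 - 25956/538002 = 3 - 1*1442/29889 = 3 - 1442/29889 = 88225/29889 ≈ 2.9518)
-f = -1*88225/29889 = -88225/29889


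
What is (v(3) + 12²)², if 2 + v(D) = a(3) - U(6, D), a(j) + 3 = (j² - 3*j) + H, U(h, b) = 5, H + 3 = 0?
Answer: 17161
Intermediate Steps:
H = -3 (H = -3 + 0 = -3)
a(j) = -6 + j² - 3*j (a(j) = -3 + ((j² - 3*j) - 3) = -3 + (-3 + j² - 3*j) = -6 + j² - 3*j)
v(D) = -13 (v(D) = -2 + ((-6 + 3² - 3*3) - 1*5) = -2 + ((-6 + 9 - 9) - 5) = -2 + (-6 - 5) = -2 - 11 = -13)
(v(3) + 12²)² = (-13 + 12²)² = (-13 + 144)² = 131² = 17161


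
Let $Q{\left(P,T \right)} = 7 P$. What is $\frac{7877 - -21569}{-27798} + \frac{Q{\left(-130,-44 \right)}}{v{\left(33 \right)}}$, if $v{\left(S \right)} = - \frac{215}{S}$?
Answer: $\frac{82844305}{597657} \approx 138.62$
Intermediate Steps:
$\frac{7877 - -21569}{-27798} + \frac{Q{\left(-130,-44 \right)}}{v{\left(33 \right)}} = \frac{7877 - -21569}{-27798} + \frac{7 \left(-130\right)}{\left(-215\right) \frac{1}{33}} = \left(7877 + 21569\right) \left(- \frac{1}{27798}\right) - \frac{910}{\left(-215\right) \frac{1}{33}} = 29446 \left(- \frac{1}{27798}\right) - \frac{910}{- \frac{215}{33}} = - \frac{14723}{13899} - - \frac{6006}{43} = - \frac{14723}{13899} + \frac{6006}{43} = \frac{82844305}{597657}$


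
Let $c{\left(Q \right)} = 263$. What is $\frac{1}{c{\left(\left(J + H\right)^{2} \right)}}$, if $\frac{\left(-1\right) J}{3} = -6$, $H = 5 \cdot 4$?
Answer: $\frac{1}{263} \approx 0.0038023$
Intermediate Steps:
$H = 20$
$J = 18$ ($J = \left(-3\right) \left(-6\right) = 18$)
$\frac{1}{c{\left(\left(J + H\right)^{2} \right)}} = \frac{1}{263}$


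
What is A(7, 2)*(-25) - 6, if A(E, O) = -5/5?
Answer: 19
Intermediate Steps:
A(E, O) = -1 (A(E, O) = -5*1/5 = -1)
A(7, 2)*(-25) - 6 = -1*(-25) - 6 = 25 - 6 = 19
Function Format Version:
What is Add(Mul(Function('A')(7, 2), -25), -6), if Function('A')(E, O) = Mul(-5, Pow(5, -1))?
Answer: 19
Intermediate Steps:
Function('A')(E, O) = -1 (Function('A')(E, O) = Mul(-5, Rational(1, 5)) = -1)
Add(Mul(Function('A')(7, 2), -25), -6) = Add(Mul(-1, -25), -6) = Add(25, -6) = 19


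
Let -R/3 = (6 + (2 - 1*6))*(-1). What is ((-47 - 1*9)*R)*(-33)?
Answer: 11088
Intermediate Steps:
R = 6 (R = -3*(6 + (2 - 1*6))*(-1) = -3*(6 + (2 - 6))*(-1) = -3*(6 - 4)*(-1) = -6*(-1) = -3*(-2) = 6)
((-47 - 1*9)*R)*(-33) = ((-47 - 1*9)*6)*(-33) = ((-47 - 9)*6)*(-33) = -56*6*(-33) = -336*(-33) = 11088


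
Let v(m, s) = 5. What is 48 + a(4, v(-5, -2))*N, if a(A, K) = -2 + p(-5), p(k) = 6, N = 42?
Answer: 216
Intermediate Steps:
a(A, K) = 4 (a(A, K) = -2 + 6 = 4)
48 + a(4, v(-5, -2))*N = 48 + 4*42 = 48 + 168 = 216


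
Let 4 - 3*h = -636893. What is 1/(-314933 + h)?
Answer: -1/102634 ≈ -9.7434e-6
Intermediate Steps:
h = 212299 (h = 4/3 - 1/3*(-636893) = 4/3 + 636893/3 = 212299)
1/(-314933 + h) = 1/(-314933 + 212299) = 1/(-102634) = -1/102634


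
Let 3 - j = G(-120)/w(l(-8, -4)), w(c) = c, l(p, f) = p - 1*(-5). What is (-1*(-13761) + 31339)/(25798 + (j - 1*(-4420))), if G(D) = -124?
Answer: 135300/90539 ≈ 1.4944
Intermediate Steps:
l(p, f) = 5 + p (l(p, f) = p + 5 = 5 + p)
j = -115/3 (j = 3 - (-124)/(5 - 8) = 3 - (-124)/(-3) = 3 - (-124)*(-1)/3 = 3 - 1*124/3 = 3 - 124/3 = -115/3 ≈ -38.333)
(-1*(-13761) + 31339)/(25798 + (j - 1*(-4420))) = (-1*(-13761) + 31339)/(25798 + (-115/3 - 1*(-4420))) = (13761 + 31339)/(25798 + (-115/3 + 4420)) = 45100/(25798 + 13145/3) = 45100/(90539/3) = 45100*(3/90539) = 135300/90539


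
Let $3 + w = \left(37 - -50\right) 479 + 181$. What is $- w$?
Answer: $-41851$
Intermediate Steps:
$w = 41851$ ($w = -3 + \left(\left(37 - -50\right) 479 + 181\right) = -3 + \left(\left(37 + 50\right) 479 + 181\right) = -3 + \left(87 \cdot 479 + 181\right) = -3 + \left(41673 + 181\right) = -3 + 41854 = 41851$)
$- w = \left(-1\right) 41851 = -41851$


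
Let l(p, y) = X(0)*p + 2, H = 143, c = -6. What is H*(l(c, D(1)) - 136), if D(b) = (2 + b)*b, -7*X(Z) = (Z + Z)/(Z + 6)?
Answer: -19162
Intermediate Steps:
X(Z) = -2*Z/(7*(6 + Z)) (X(Z) = -(Z + Z)/(7*(Z + 6)) = -2*Z/(7*(6 + Z)))
D(b) = b*(2 + b)
l(p, y) = 2 (l(p, y) = (-2*0/(42 + 7*0))*p + 2 = (-2*0/(42 + 0))*p + 2 = (-2*0/42)*p + 2 = (-2*0*1/42)*p + 2 = 0*p + 2 = 0 + 2 = 2)
H*(l(c, D(1)) - 136) = 143*(2 - 136) = 143*(-134) = -19162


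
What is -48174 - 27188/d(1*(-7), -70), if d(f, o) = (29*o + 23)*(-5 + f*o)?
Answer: -46892303542/973395 ≈ -48174.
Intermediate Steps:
d(f, o) = (-5 + f*o)*(23 + 29*o) (d(f, o) = (23 + 29*o)*(-5 + f*o) = (-5 + f*o)*(23 + 29*o))
-48174 - 27188/d(1*(-7), -70) = -48174 - 27188/(-115 - 145*(-70) + 23*(1*(-7))*(-70) + 29*(1*(-7))*(-70)**2) = -48174 - 27188/(-115 + 10150 + 23*(-7)*(-70) + 29*(-7)*4900) = -48174 - 27188/(-115 + 10150 + 11270 - 994700) = -48174 - 27188/(-973395) = -48174 - 27188*(-1)/973395 = -48174 - 1*(-27188/973395) = -48174 + 27188/973395 = -46892303542/973395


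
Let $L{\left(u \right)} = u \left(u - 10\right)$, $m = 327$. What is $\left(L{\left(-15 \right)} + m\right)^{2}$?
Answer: $492804$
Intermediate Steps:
$L{\left(u \right)} = u \left(-10 + u\right)$
$\left(L{\left(-15 \right)} + m\right)^{2} = \left(- 15 \left(-10 - 15\right) + 327\right)^{2} = \left(\left(-15\right) \left(-25\right) + 327\right)^{2} = \left(375 + 327\right)^{2} = 702^{2} = 492804$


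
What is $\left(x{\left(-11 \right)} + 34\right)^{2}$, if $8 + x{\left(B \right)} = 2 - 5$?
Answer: $529$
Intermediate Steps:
$x{\left(B \right)} = -11$ ($x{\left(B \right)} = -8 + \left(2 - 5\right) = -8 - 3 = -11$)
$\left(x{\left(-11 \right)} + 34\right)^{2} = \left(-11 + 34\right)^{2} = 23^{2} = 529$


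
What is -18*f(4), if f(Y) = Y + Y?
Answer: -144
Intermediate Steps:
f(Y) = 2*Y
-18*f(4) = -36*4 = -18*8 = -144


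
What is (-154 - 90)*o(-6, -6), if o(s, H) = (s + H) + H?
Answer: 4392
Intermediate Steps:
o(s, H) = s + 2*H (o(s, H) = (H + s) + H = s + 2*H)
(-154 - 90)*o(-6, -6) = (-154 - 90)*(-6 + 2*(-6)) = -244*(-6 - 12) = -244*(-18) = 4392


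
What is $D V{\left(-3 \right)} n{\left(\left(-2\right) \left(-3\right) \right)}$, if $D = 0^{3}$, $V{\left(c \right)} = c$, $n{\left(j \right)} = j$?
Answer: $0$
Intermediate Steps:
$D = 0$
$D V{\left(-3 \right)} n{\left(\left(-2\right) \left(-3\right) \right)} = 0 \left(-3\right) \left(\left(-2\right) \left(-3\right)\right) = 0 \cdot 6 = 0$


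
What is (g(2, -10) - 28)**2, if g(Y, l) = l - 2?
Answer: 1600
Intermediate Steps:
g(Y, l) = -2 + l
(g(2, -10) - 28)**2 = ((-2 - 10) - 28)**2 = (-12 - 28)**2 = (-40)**2 = 1600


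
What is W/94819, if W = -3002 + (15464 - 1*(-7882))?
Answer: 20344/94819 ≈ 0.21456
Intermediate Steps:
W = 20344 (W = -3002 + (15464 + 7882) = -3002 + 23346 = 20344)
W/94819 = 20344/94819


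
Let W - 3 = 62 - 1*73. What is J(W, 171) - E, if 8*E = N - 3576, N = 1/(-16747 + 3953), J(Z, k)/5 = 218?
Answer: 157315025/102352 ≈ 1537.0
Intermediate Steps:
W = -8 (W = 3 + (62 - 1*73) = 3 + (62 - 73) = 3 - 11 = -8)
J(Z, k) = 1090 (J(Z, k) = 5*218 = 1090)
N = -1/12794 (N = 1/(-12794) = -1/12794 ≈ -7.8162e-5)
E = -45751345/102352 (E = (-1/12794 - 3576)/8 = (1/8)*(-45751345/12794) = -45751345/102352 ≈ -447.00)
J(W, 171) - E = 1090 - 1*(-45751345/102352) = 1090 + 45751345/102352 = 157315025/102352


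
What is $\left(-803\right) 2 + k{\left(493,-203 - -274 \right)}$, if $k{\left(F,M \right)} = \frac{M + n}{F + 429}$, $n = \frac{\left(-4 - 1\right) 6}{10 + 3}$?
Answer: $- \frac{19248623}{11986} \approx -1605.9$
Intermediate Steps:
$n = - \frac{30}{13}$ ($n = \frac{\left(-5\right) 6}{13} = \left(-30\right) \frac{1}{13} = - \frac{30}{13} \approx -2.3077$)
$k{\left(F,M \right)} = \frac{- \frac{30}{13} + M}{429 + F}$ ($k{\left(F,M \right)} = \frac{M - \frac{30}{13}}{F + 429} = \frac{- \frac{30}{13} + M}{429 + F}$)
$\left(-803\right) 2 + k{\left(493,-203 - -274 \right)} = \left(-803\right) 2 + \frac{- \frac{30}{13} - -71}{429 + 493} = -1606 + \frac{- \frac{30}{13} + \left(-203 + 274\right)}{922} = -1606 + \frac{- \frac{30}{13} + 71}{922} = -1606 + \frac{1}{922} \cdot \frac{893}{13} = -1606 + \frac{893}{11986} = - \frac{19248623}{11986}$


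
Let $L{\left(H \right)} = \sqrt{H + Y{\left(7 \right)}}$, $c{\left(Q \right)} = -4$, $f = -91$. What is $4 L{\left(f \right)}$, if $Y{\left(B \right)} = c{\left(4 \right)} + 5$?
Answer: $12 i \sqrt{10} \approx 37.947 i$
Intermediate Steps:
$Y{\left(B \right)} = 1$ ($Y{\left(B \right)} = -4 + 5 = 1$)
$L{\left(H \right)} = \sqrt{1 + H}$ ($L{\left(H \right)} = \sqrt{H + 1} = \sqrt{1 + H}$)
$4 L{\left(f \right)} = 4 \sqrt{1 - 91} = 4 \sqrt{-90} = 4 \cdot 3 i \sqrt{10} = 12 i \sqrt{10}$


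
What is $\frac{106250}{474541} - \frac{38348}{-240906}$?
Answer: $\frac{21896980384}{57159887073} \approx 0.38308$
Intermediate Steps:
$\frac{106250}{474541} - \frac{38348}{-240906} = 106250 \cdot \frac{1}{474541} - - \frac{19174}{120453} = \frac{106250}{474541} + \frac{19174}{120453} = \frac{21896980384}{57159887073}$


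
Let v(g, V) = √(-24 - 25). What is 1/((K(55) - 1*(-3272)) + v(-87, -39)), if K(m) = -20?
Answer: 3252/10575553 - 7*I/10575553 ≈ 0.0003075 - 6.619e-7*I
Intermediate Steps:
v(g, V) = 7*I (v(g, V) = √(-49) = 7*I)
1/((K(55) - 1*(-3272)) + v(-87, -39)) = 1/((-20 - 1*(-3272)) + 7*I) = 1/((-20 + 3272) + 7*I) = 1/(3252 + 7*I) = (3252 - 7*I)/10575553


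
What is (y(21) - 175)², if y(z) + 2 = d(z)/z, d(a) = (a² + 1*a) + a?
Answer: 23716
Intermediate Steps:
d(a) = a² + 2*a (d(a) = (a² + a) + a = (a + a²) + a = a² + 2*a)
y(z) = z (y(z) = -2 + (z*(2 + z))/z = -2 + (2 + z) = z)
(y(21) - 175)² = (21 - 175)² = (-154)² = 23716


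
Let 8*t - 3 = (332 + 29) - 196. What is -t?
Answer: -21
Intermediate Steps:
t = 21 (t = 3/8 + ((332 + 29) - 196)/8 = 3/8 + (361 - 196)/8 = 3/8 + (⅛)*165 = 3/8 + 165/8 = 21)
-t = -1*21 = -21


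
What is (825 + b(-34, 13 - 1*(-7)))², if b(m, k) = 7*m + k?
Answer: 368449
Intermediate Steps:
b(m, k) = k + 7*m
(825 + b(-34, 13 - 1*(-7)))² = (825 + ((13 - 1*(-7)) + 7*(-34)))² = (825 + ((13 + 7) - 238))² = (825 + (20 - 238))² = (825 - 218)² = 607² = 368449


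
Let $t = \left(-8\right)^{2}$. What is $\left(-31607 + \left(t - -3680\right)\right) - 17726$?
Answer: $-45589$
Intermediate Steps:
$t = 64$
$\left(-31607 + \left(t - -3680\right)\right) - 17726 = \left(-31607 + \left(64 - -3680\right)\right) - 17726 = \left(-31607 + \left(64 + 3680\right)\right) - 17726 = \left(-31607 + 3744\right) - 17726 = -27863 - 17726 = -45589$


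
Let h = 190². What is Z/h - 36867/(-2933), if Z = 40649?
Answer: 1450122217/105881300 ≈ 13.696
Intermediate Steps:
h = 36100
Z/h - 36867/(-2933) = 40649/36100 - 36867/(-2933) = 40649*(1/36100) - 36867*(-1/2933) = 40649/36100 + 36867/2933 = 1450122217/105881300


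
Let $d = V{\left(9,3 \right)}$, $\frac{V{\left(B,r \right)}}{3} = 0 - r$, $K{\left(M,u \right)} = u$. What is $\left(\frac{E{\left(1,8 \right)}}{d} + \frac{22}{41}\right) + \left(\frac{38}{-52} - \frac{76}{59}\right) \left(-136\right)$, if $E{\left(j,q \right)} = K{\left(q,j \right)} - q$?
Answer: $\frac{78081919}{283023} \approx 275.89$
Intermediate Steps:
$V{\left(B,r \right)} = - 3 r$ ($V{\left(B,r \right)} = 3 \left(0 - r\right) = 3 \left(- r\right) = - 3 r$)
$d = -9$ ($d = \left(-3\right) 3 = -9$)
$E{\left(j,q \right)} = j - q$
$\left(\frac{E{\left(1,8 \right)}}{d} + \frac{22}{41}\right) + \left(\frac{38}{-52} - \frac{76}{59}\right) \left(-136\right) = \left(\frac{1 - 8}{-9} + \frac{22}{41}\right) + \left(\frac{38}{-52} - \frac{76}{59}\right) \left(-136\right) = \left(\left(1 - 8\right) \left(- \frac{1}{9}\right) + 22 \cdot \frac{1}{41}\right) + \left(38 \left(- \frac{1}{52}\right) - \frac{76}{59}\right) \left(-136\right) = \left(\left(-7\right) \left(- \frac{1}{9}\right) + \frac{22}{41}\right) + \left(- \frac{19}{26} - \frac{76}{59}\right) \left(-136\right) = \left(\frac{7}{9} + \frac{22}{41}\right) - - \frac{210596}{767} = \frac{485}{369} + \frac{210596}{767} = \frac{78081919}{283023}$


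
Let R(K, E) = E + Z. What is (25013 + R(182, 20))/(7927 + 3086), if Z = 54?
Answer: 25087/11013 ≈ 2.2779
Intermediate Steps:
R(K, E) = 54 + E (R(K, E) = E + 54 = 54 + E)
(25013 + R(182, 20))/(7927 + 3086) = (25013 + (54 + 20))/(7927 + 3086) = (25013 + 74)/11013 = 25087*(1/11013) = 25087/11013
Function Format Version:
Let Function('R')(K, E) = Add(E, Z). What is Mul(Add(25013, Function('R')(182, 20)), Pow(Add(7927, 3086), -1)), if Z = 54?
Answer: Rational(25087, 11013) ≈ 2.2779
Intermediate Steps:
Function('R')(K, E) = Add(54, E) (Function('R')(K, E) = Add(E, 54) = Add(54, E))
Mul(Add(25013, Function('R')(182, 20)), Pow(Add(7927, 3086), -1)) = Mul(Add(25013, Add(54, 20)), Pow(Add(7927, 3086), -1)) = Mul(Add(25013, 74), Pow(11013, -1)) = Mul(25087, Rational(1, 11013)) = Rational(25087, 11013)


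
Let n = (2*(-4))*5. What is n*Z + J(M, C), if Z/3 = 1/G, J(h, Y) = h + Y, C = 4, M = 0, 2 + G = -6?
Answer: 19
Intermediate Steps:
G = -8 (G = -2 - 6 = -8)
J(h, Y) = Y + h
n = -40 (n = -8*5 = -40)
Z = -3/8 (Z = 3*(1/(-8)) = 3*(1*(-1/8)) = 3*(-1/8) = -3/8 ≈ -0.37500)
n*Z + J(M, C) = -40*(-3/8) + (4 + 0) = 15 + 4 = 19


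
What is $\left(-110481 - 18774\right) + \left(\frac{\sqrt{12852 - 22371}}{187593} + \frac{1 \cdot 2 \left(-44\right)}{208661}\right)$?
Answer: $- \frac{26970477643}{208661} + \frac{i \sqrt{9519}}{187593} \approx -1.2926 \cdot 10^{5} + 0.00052009 i$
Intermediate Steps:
$\left(-110481 - 18774\right) + \left(\frac{\sqrt{12852 - 22371}}{187593} + \frac{1 \cdot 2 \left(-44\right)}{208661}\right) = \left(-110481 - 18774\right) + \left(\sqrt{-9519} \cdot \frac{1}{187593} + 2 \left(-44\right) \frac{1}{208661}\right) = -129255 + \left(i \sqrt{9519} \cdot \frac{1}{187593} - \frac{88}{208661}\right) = -129255 - \left(\frac{88}{208661} - \frac{i \sqrt{9519}}{187593}\right) = - \frac{26970477643}{208661} + \frac{i \sqrt{9519}}{187593}$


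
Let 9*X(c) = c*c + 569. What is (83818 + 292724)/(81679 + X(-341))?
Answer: 1129626/283987 ≈ 3.9777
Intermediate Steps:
X(c) = 569/9 + c²/9 (X(c) = (c*c + 569)/9 = (c² + 569)/9 = (569 + c²)/9 = 569/9 + c²/9)
(83818 + 292724)/(81679 + X(-341)) = (83818 + 292724)/(81679 + (569/9 + (⅑)*(-341)²)) = 376542/(81679 + (569/9 + (⅑)*116281)) = 376542/(81679 + (569/9 + 116281/9)) = 376542/(81679 + 38950/3) = 376542/(283987/3) = 376542*(3/283987) = 1129626/283987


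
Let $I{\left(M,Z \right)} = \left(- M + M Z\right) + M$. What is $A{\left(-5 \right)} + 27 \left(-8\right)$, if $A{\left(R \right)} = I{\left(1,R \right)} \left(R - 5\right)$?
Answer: $-166$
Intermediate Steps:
$I{\left(M,Z \right)} = M Z$
$A{\left(R \right)} = R \left(-5 + R\right)$ ($A{\left(R \right)} = 1 R \left(R - 5\right) = R \left(-5 + R\right)$)
$A{\left(-5 \right)} + 27 \left(-8\right) = - 5 \left(-5 - 5\right) + 27 \left(-8\right) = \left(-5\right) \left(-10\right) - 216 = 50 - 216 = -166$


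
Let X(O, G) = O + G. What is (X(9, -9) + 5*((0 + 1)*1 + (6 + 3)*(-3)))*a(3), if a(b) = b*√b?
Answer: -390*√3 ≈ -675.50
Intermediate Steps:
X(O, G) = G + O
a(b) = b^(3/2)
(X(9, -9) + 5*((0 + 1)*1 + (6 + 3)*(-3)))*a(3) = ((-9 + 9) + 5*((0 + 1)*1 + (6 + 3)*(-3)))*3^(3/2) = (0 + 5*(1*1 + 9*(-3)))*(3*√3) = (0 + 5*(1 - 27))*(3*√3) = (0 + 5*(-26))*(3*√3) = (0 - 130)*(3*√3) = -390*√3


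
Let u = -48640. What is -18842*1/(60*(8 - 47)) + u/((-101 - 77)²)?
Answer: 60396541/9267570 ≈ 6.5170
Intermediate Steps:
-18842*1/(60*(8 - 47)) + u/((-101 - 77)²) = -18842*1/(60*(8 - 47)) - 48640/(-101 - 77)² = -18842/(60*(-39)) - 48640/((-178)²) = -18842/(-2340) - 48640/31684 = -18842*(-1/2340) - 48640*1/31684 = 9421/1170 - 12160/7921 = 60396541/9267570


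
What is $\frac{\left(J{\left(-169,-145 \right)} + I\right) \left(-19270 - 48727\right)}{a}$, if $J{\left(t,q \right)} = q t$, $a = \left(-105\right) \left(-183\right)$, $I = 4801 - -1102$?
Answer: $- \frac{98459656}{915} \approx -1.0761 \cdot 10^{5}$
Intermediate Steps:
$I = 5903$ ($I = 4801 + 1102 = 5903$)
$a = 19215$
$\frac{\left(J{\left(-169,-145 \right)} + I\right) \left(-19270 - 48727\right)}{a} = \frac{\left(\left(-145\right) \left(-169\right) + 5903\right) \left(-19270 - 48727\right)}{19215} = \left(24505 + 5903\right) \left(-67997\right) \frac{1}{19215} = 30408 \left(-67997\right) \frac{1}{19215} = \left(-2067652776\right) \frac{1}{19215} = - \frac{98459656}{915}$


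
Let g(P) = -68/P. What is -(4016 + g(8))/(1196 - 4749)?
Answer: 8015/7106 ≈ 1.1279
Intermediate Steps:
-(4016 + g(8))/(1196 - 4749) = -(4016 - 68/8)/(1196 - 4749) = -(4016 - 68*⅛)/(-3553) = -(4016 - 17/2)*(-1)/3553 = -8015*(-1)/(2*3553) = -1*(-8015/7106) = 8015/7106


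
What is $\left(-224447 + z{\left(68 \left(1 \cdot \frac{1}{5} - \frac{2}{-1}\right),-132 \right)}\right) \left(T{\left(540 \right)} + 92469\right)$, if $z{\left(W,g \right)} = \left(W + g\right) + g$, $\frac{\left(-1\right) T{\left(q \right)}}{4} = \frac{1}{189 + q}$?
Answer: $- \frac{25229434740293}{1215} \approx -2.0765 \cdot 10^{10}$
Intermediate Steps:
$T{\left(q \right)} = - \frac{4}{189 + q}$
$z{\left(W,g \right)} = W + 2 g$
$\left(-224447 + z{\left(68 \left(1 \cdot \frac{1}{5} - \frac{2}{-1}\right),-132 \right)}\right) \left(T{\left(540 \right)} + 92469\right) = \left(-224447 + \left(68 \left(1 \cdot \frac{1}{5} - \frac{2}{-1}\right) + 2 \left(-132\right)\right)\right) \left(- \frac{4}{189 + 540} + 92469\right) = \left(-224447 - \left(264 - 68 \left(1 \cdot \frac{1}{5} - -2\right)\right)\right) \left(- \frac{4}{729} + 92469\right) = \left(-224447 - \left(264 - 68 \left(\frac{1}{5} + 2\right)\right)\right) \left(\left(-4\right) \frac{1}{729} + 92469\right) = \left(-224447 + \left(68 \cdot \frac{11}{5} - 264\right)\right) \left(- \frac{4}{729} + 92469\right) = \left(-224447 + \left(\frac{748}{5} - 264\right)\right) \frac{67409897}{729} = \left(-224447 - \frac{572}{5}\right) \frac{67409897}{729} = \left(- \frac{1122807}{5}\right) \frac{67409897}{729} = - \frac{25229434740293}{1215}$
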